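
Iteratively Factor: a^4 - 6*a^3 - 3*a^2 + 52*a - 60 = (a - 2)*(a^3 - 4*a^2 - 11*a + 30) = (a - 2)*(a + 3)*(a^2 - 7*a + 10) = (a - 5)*(a - 2)*(a + 3)*(a - 2)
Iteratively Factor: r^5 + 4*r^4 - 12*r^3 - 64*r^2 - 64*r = (r - 4)*(r^4 + 8*r^3 + 20*r^2 + 16*r) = (r - 4)*(r + 2)*(r^3 + 6*r^2 + 8*r) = r*(r - 4)*(r + 2)*(r^2 + 6*r + 8) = r*(r - 4)*(r + 2)*(r + 4)*(r + 2)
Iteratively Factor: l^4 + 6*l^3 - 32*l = (l + 4)*(l^3 + 2*l^2 - 8*l) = l*(l + 4)*(l^2 + 2*l - 8) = l*(l + 4)^2*(l - 2)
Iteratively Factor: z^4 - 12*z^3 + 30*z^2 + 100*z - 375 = (z - 5)*(z^3 - 7*z^2 - 5*z + 75) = (z - 5)^2*(z^2 - 2*z - 15) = (z - 5)^2*(z + 3)*(z - 5)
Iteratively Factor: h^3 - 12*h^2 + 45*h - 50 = (h - 5)*(h^2 - 7*h + 10) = (h - 5)*(h - 2)*(h - 5)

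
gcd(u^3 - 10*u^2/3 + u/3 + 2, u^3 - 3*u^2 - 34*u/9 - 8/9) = u + 2/3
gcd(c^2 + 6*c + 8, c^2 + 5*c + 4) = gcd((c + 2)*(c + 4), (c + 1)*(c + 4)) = c + 4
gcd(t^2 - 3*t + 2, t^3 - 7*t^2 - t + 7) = t - 1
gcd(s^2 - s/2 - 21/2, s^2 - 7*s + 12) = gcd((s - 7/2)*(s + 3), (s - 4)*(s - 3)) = 1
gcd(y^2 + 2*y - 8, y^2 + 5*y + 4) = y + 4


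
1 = 1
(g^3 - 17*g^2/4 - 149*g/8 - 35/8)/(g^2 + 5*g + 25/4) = (4*g^2 - 27*g - 7)/(2*(2*g + 5))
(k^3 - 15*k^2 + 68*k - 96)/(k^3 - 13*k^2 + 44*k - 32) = (k - 3)/(k - 1)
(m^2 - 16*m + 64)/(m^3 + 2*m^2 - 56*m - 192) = (m - 8)/(m^2 + 10*m + 24)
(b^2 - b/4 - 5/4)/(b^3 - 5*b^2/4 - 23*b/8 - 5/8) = 2*(4*b - 5)/(8*b^2 - 18*b - 5)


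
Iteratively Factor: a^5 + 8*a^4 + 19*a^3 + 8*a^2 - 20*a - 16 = (a + 2)*(a^4 + 6*a^3 + 7*a^2 - 6*a - 8) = (a + 2)*(a + 4)*(a^3 + 2*a^2 - a - 2) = (a + 2)^2*(a + 4)*(a^2 - 1) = (a - 1)*(a + 2)^2*(a + 4)*(a + 1)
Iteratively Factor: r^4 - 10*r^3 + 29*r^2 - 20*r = (r - 5)*(r^3 - 5*r^2 + 4*r) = (r - 5)*(r - 4)*(r^2 - r) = r*(r - 5)*(r - 4)*(r - 1)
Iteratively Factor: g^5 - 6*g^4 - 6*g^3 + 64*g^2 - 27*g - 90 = (g + 3)*(g^4 - 9*g^3 + 21*g^2 + g - 30) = (g - 5)*(g + 3)*(g^3 - 4*g^2 + g + 6) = (g - 5)*(g + 1)*(g + 3)*(g^2 - 5*g + 6) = (g - 5)*(g - 2)*(g + 1)*(g + 3)*(g - 3)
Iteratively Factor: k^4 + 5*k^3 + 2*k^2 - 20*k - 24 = (k + 3)*(k^3 + 2*k^2 - 4*k - 8) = (k + 2)*(k + 3)*(k^2 - 4) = (k - 2)*(k + 2)*(k + 3)*(k + 2)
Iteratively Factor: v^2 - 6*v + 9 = (v - 3)*(v - 3)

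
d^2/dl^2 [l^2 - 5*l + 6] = 2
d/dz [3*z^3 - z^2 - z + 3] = 9*z^2 - 2*z - 1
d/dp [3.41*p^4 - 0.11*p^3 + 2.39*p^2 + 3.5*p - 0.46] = 13.64*p^3 - 0.33*p^2 + 4.78*p + 3.5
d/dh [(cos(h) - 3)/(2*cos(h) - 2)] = -sin(h)/(cos(h) - 1)^2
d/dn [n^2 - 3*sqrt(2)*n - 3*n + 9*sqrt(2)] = 2*n - 3*sqrt(2) - 3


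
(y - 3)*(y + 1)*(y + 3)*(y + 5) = y^4 + 6*y^3 - 4*y^2 - 54*y - 45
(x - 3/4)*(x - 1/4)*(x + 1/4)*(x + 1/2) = x^4 - x^3/4 - 7*x^2/16 + x/64 + 3/128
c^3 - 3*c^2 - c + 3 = (c - 3)*(c - 1)*(c + 1)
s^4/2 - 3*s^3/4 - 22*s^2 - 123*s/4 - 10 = (s/2 + 1/2)*(s - 8)*(s + 1/2)*(s + 5)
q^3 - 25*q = q*(q - 5)*(q + 5)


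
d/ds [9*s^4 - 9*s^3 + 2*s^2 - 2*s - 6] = 36*s^3 - 27*s^2 + 4*s - 2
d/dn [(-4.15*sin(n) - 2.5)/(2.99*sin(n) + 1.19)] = 2.5365*cos(n)/(2.99*sin(n) + 1.19)^2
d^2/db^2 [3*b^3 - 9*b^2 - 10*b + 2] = 18*b - 18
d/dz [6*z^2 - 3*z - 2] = 12*z - 3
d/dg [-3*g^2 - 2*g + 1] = -6*g - 2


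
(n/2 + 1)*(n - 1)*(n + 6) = n^3/2 + 7*n^2/2 + 2*n - 6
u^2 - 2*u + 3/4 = (u - 3/2)*(u - 1/2)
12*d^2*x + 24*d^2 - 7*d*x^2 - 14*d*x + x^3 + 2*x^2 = (-4*d + x)*(-3*d + x)*(x + 2)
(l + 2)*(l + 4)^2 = l^3 + 10*l^2 + 32*l + 32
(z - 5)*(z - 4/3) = z^2 - 19*z/3 + 20/3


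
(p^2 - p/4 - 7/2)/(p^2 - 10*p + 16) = (p + 7/4)/(p - 8)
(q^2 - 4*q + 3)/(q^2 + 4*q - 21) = (q - 1)/(q + 7)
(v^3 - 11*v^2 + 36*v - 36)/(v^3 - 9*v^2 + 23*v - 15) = (v^2 - 8*v + 12)/(v^2 - 6*v + 5)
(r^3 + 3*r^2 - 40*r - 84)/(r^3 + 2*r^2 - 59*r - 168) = (r^2 - 4*r - 12)/(r^2 - 5*r - 24)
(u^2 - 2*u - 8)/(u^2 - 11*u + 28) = (u + 2)/(u - 7)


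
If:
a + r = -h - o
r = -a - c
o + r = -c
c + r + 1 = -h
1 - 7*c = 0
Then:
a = 4/7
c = 1/7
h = -3/7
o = 4/7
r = -5/7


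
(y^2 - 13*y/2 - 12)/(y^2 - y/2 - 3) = (y - 8)/(y - 2)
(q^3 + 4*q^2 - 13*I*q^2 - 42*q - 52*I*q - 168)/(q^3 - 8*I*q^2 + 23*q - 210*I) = (q + 4)/(q + 5*I)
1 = 1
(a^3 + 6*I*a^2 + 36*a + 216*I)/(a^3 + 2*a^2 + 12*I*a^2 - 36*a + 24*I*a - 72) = (a - 6*I)/(a + 2)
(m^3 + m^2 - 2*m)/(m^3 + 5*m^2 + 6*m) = (m - 1)/(m + 3)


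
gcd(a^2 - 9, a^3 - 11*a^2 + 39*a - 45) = a - 3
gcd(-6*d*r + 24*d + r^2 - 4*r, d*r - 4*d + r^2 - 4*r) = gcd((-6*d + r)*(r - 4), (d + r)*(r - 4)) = r - 4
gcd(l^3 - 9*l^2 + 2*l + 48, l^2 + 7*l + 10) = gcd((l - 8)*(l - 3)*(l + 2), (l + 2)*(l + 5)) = l + 2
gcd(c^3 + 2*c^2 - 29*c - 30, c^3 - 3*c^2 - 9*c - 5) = c^2 - 4*c - 5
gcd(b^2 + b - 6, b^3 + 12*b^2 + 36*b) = 1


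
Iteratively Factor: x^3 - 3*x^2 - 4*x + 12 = (x + 2)*(x^2 - 5*x + 6) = (x - 3)*(x + 2)*(x - 2)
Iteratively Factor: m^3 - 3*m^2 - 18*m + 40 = (m + 4)*(m^2 - 7*m + 10) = (m - 5)*(m + 4)*(m - 2)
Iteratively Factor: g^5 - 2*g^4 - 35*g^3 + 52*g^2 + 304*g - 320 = (g - 1)*(g^4 - g^3 - 36*g^2 + 16*g + 320) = (g - 5)*(g - 1)*(g^3 + 4*g^2 - 16*g - 64) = (g - 5)*(g - 1)*(g + 4)*(g^2 - 16) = (g - 5)*(g - 4)*(g - 1)*(g + 4)*(g + 4)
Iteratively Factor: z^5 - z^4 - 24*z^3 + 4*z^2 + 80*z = (z)*(z^4 - z^3 - 24*z^2 + 4*z + 80) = z*(z + 4)*(z^3 - 5*z^2 - 4*z + 20) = z*(z - 2)*(z + 4)*(z^2 - 3*z - 10) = z*(z - 2)*(z + 2)*(z + 4)*(z - 5)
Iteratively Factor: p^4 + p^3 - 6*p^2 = (p)*(p^3 + p^2 - 6*p) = p*(p + 3)*(p^2 - 2*p) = p*(p - 2)*(p + 3)*(p)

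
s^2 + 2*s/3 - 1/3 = (s - 1/3)*(s + 1)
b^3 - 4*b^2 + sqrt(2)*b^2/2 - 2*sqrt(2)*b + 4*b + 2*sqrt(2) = (b - 2)^2*(b + sqrt(2)/2)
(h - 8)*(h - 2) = h^2 - 10*h + 16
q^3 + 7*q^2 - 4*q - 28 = (q - 2)*(q + 2)*(q + 7)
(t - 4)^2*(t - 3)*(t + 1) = t^4 - 10*t^3 + 29*t^2 - 8*t - 48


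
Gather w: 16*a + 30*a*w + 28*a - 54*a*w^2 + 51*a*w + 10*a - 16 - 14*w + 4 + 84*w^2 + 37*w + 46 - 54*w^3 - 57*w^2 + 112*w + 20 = 54*a - 54*w^3 + w^2*(27 - 54*a) + w*(81*a + 135) + 54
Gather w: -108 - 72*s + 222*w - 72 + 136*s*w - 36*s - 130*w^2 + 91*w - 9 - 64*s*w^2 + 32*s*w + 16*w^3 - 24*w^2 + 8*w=-108*s + 16*w^3 + w^2*(-64*s - 154) + w*(168*s + 321) - 189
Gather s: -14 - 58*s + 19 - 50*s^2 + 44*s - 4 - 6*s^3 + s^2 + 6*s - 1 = -6*s^3 - 49*s^2 - 8*s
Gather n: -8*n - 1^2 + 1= -8*n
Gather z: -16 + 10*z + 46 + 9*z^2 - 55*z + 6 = 9*z^2 - 45*z + 36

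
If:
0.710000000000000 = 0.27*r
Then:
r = 2.63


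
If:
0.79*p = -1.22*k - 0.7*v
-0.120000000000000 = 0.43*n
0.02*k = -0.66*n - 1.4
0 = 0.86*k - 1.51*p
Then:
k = -60.79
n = -0.28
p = -34.62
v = 145.02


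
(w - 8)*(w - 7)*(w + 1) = w^3 - 14*w^2 + 41*w + 56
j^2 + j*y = j*(j + y)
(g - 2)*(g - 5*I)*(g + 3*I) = g^3 - 2*g^2 - 2*I*g^2 + 15*g + 4*I*g - 30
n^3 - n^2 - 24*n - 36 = (n - 6)*(n + 2)*(n + 3)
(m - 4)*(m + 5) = m^2 + m - 20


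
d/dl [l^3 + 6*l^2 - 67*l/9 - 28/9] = 3*l^2 + 12*l - 67/9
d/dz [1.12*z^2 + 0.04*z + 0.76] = 2.24*z + 0.04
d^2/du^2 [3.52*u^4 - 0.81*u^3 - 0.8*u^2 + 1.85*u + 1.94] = 42.24*u^2 - 4.86*u - 1.6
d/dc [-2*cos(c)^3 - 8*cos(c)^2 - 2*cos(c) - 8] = 2*(3*cos(c)^2 + 8*cos(c) + 1)*sin(c)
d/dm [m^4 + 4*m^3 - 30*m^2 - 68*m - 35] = 4*m^3 + 12*m^2 - 60*m - 68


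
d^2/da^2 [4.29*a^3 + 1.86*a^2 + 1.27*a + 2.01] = 25.74*a + 3.72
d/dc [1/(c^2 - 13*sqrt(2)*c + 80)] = (-2*c + 13*sqrt(2))/(c^2 - 13*sqrt(2)*c + 80)^2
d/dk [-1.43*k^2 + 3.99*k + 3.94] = 3.99 - 2.86*k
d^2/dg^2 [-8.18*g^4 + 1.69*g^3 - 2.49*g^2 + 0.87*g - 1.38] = -98.16*g^2 + 10.14*g - 4.98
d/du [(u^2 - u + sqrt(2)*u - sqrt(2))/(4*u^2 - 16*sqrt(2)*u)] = (-5*sqrt(2)*u^2 + u^2 + 2*sqrt(2)*u - 8)/(4*u^2*(u^2 - 8*sqrt(2)*u + 32))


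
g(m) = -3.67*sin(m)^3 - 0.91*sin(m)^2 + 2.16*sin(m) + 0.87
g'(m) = -11.01*sin(m)^2*cos(m) - 1.82*sin(m)*cos(m) + 2.16*cos(m)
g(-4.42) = -1.12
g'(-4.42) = 2.79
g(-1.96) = 1.00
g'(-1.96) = 2.12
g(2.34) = 0.59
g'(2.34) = 3.36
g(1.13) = -0.64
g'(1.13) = -3.62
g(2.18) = 0.01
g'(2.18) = 3.86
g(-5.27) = -0.19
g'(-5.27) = -3.87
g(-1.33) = 1.28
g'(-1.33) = -1.54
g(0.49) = 1.30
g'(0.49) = -1.00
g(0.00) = 0.87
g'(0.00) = 2.16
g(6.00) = 0.28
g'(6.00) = 1.74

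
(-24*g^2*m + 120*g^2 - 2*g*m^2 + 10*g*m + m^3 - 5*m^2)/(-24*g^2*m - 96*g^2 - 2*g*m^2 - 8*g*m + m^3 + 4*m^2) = (m - 5)/(m + 4)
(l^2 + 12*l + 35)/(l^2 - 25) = (l + 7)/(l - 5)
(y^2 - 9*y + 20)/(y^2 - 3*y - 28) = (-y^2 + 9*y - 20)/(-y^2 + 3*y + 28)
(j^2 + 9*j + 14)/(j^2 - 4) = (j + 7)/(j - 2)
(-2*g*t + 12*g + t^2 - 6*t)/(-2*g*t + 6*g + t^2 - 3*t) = (t - 6)/(t - 3)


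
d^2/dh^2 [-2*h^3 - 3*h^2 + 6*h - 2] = -12*h - 6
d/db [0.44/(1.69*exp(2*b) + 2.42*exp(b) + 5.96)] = (-1.4872*exp(b) - 1.0648)*exp(b)/(1.69*exp(2*b) + 2.42*exp(b) + 5.96)^2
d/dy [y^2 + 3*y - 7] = 2*y + 3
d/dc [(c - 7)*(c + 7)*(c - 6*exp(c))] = -6*c^2*exp(c) + 3*c^2 - 12*c*exp(c) + 294*exp(c) - 49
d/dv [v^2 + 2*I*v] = 2*v + 2*I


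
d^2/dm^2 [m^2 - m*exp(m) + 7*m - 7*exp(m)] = -m*exp(m) - 9*exp(m) + 2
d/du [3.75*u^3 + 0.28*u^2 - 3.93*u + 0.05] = 11.25*u^2 + 0.56*u - 3.93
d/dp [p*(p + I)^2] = (p + I)*(3*p + I)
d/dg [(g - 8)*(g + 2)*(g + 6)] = 3*g^2 - 52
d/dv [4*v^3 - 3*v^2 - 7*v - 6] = 12*v^2 - 6*v - 7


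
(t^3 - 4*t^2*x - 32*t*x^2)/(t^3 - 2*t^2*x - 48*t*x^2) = (t + 4*x)/(t + 6*x)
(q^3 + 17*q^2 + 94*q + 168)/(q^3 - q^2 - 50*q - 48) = (q^2 + 11*q + 28)/(q^2 - 7*q - 8)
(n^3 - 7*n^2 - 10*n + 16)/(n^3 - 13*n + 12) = (n^2 - 6*n - 16)/(n^2 + n - 12)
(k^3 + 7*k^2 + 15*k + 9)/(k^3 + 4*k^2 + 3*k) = (k + 3)/k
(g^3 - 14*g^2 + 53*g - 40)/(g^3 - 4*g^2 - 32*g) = (g^2 - 6*g + 5)/(g*(g + 4))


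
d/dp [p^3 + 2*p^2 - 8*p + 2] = 3*p^2 + 4*p - 8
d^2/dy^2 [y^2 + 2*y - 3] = 2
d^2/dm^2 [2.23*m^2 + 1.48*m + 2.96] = 4.46000000000000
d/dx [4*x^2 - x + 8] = 8*x - 1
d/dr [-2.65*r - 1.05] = -2.65000000000000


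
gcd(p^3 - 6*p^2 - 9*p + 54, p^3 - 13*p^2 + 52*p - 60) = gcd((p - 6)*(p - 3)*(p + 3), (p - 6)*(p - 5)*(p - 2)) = p - 6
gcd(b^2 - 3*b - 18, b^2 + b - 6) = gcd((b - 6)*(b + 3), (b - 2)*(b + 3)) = b + 3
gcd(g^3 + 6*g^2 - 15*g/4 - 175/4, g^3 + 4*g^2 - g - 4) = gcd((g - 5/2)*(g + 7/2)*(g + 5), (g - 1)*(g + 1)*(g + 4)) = 1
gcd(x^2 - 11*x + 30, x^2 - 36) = x - 6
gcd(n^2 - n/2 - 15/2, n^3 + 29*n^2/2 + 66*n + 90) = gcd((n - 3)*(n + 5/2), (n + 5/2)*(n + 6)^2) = n + 5/2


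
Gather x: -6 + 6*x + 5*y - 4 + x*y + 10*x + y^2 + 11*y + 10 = x*(y + 16) + y^2 + 16*y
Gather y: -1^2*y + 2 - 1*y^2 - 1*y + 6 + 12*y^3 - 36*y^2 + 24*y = 12*y^3 - 37*y^2 + 22*y + 8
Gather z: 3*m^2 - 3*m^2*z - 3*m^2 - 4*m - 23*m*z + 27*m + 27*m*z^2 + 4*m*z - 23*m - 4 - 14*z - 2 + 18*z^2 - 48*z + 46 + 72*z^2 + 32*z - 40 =z^2*(27*m + 90) + z*(-3*m^2 - 19*m - 30)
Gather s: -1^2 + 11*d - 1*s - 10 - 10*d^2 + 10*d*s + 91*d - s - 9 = -10*d^2 + 102*d + s*(10*d - 2) - 20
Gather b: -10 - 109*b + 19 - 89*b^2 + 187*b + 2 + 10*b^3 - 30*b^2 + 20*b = 10*b^3 - 119*b^2 + 98*b + 11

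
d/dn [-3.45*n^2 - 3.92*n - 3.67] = -6.9*n - 3.92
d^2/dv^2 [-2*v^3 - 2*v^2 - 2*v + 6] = -12*v - 4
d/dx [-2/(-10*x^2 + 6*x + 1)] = 4*(3 - 10*x)/(-10*x^2 + 6*x + 1)^2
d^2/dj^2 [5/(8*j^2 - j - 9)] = 10*(64*j^2 - 8*j - (16*j - 1)^2 - 72)/(-8*j^2 + j + 9)^3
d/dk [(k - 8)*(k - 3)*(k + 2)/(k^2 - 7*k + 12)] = (k^2 - 8*k + 40)/(k^2 - 8*k + 16)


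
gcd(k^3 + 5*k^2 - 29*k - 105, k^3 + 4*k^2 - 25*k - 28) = k + 7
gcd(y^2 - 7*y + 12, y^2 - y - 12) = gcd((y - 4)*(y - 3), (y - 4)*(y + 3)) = y - 4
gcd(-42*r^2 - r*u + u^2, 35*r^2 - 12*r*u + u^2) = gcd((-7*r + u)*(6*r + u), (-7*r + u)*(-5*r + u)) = 7*r - u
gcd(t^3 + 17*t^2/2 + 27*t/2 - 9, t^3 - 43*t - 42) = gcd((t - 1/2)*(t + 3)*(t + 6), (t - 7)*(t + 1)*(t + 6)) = t + 6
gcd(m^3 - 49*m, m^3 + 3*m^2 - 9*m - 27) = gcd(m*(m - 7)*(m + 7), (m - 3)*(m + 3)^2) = 1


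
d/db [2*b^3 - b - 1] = 6*b^2 - 1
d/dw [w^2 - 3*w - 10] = 2*w - 3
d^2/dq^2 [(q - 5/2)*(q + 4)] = 2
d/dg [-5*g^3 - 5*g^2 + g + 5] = -15*g^2 - 10*g + 1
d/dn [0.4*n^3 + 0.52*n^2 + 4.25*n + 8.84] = 1.2*n^2 + 1.04*n + 4.25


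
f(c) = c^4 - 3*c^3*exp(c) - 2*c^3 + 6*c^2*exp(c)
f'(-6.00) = -1078.84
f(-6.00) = 1730.14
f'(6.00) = -275297.29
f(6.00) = -173417.24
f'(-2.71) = -123.33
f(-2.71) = 100.65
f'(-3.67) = -276.91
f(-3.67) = 286.11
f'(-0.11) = -1.29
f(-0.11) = 0.07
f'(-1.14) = -17.92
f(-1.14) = 8.57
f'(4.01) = -10513.00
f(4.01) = -5217.60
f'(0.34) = 4.54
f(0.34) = 0.74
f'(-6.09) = -1124.88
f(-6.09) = 1829.30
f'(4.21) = -15064.64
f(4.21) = -7750.21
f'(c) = -3*c^3*exp(c) + 4*c^3 - 3*c^2*exp(c) - 6*c^2 + 12*c*exp(c)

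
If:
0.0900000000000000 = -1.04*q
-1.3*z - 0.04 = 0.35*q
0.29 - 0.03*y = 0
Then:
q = -0.09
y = 9.67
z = -0.01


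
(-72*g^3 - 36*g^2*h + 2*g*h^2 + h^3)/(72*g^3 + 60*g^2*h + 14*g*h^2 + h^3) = (-6*g + h)/(6*g + h)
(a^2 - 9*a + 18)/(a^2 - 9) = (a - 6)/(a + 3)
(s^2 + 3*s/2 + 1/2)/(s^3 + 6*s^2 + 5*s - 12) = (2*s^2 + 3*s + 1)/(2*(s^3 + 6*s^2 + 5*s - 12))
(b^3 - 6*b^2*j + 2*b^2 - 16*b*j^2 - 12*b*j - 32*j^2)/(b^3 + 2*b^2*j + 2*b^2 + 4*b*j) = (b - 8*j)/b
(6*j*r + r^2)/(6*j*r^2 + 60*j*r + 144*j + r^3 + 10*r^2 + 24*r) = r/(r^2 + 10*r + 24)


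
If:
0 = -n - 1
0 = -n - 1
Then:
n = -1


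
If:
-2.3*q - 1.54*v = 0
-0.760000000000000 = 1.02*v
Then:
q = 0.50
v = -0.75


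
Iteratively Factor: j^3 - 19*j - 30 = (j - 5)*(j^2 + 5*j + 6) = (j - 5)*(j + 2)*(j + 3)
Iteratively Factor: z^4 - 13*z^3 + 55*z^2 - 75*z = (z - 5)*(z^3 - 8*z^2 + 15*z) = z*(z - 5)*(z^2 - 8*z + 15) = z*(z - 5)*(z - 3)*(z - 5)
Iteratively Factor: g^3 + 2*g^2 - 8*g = (g + 4)*(g^2 - 2*g) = (g - 2)*(g + 4)*(g)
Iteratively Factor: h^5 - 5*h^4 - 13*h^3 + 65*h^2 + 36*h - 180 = (h + 2)*(h^4 - 7*h^3 + h^2 + 63*h - 90) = (h - 2)*(h + 2)*(h^3 - 5*h^2 - 9*h + 45) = (h - 2)*(h + 2)*(h + 3)*(h^2 - 8*h + 15) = (h - 3)*(h - 2)*(h + 2)*(h + 3)*(h - 5)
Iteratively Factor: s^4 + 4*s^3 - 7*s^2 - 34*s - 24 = (s + 4)*(s^3 - 7*s - 6) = (s + 2)*(s + 4)*(s^2 - 2*s - 3) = (s - 3)*(s + 2)*(s + 4)*(s + 1)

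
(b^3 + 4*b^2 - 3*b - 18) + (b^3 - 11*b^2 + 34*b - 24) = 2*b^3 - 7*b^2 + 31*b - 42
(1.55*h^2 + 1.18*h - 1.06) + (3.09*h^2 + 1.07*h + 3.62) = 4.64*h^2 + 2.25*h + 2.56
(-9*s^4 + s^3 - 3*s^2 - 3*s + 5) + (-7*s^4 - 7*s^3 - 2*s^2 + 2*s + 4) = -16*s^4 - 6*s^3 - 5*s^2 - s + 9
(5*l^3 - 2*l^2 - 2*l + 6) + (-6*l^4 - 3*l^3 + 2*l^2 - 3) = -6*l^4 + 2*l^3 - 2*l + 3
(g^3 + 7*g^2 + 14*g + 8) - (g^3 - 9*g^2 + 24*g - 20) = 16*g^2 - 10*g + 28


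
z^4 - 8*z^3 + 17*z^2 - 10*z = z*(z - 5)*(z - 2)*(z - 1)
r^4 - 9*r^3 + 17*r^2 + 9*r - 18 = (r - 6)*(r - 3)*(r - 1)*(r + 1)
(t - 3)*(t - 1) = t^2 - 4*t + 3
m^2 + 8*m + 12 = (m + 2)*(m + 6)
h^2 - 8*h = h*(h - 8)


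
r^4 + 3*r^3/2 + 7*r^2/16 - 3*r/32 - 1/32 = (r - 1/4)*(r + 1/4)*(r + 1/2)*(r + 1)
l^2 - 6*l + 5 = (l - 5)*(l - 1)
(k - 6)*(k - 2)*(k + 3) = k^3 - 5*k^2 - 12*k + 36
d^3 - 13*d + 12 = (d - 3)*(d - 1)*(d + 4)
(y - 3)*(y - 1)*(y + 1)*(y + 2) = y^4 - y^3 - 7*y^2 + y + 6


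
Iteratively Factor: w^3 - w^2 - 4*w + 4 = (w + 2)*(w^2 - 3*w + 2) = (w - 2)*(w + 2)*(w - 1)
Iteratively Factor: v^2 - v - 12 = (v - 4)*(v + 3)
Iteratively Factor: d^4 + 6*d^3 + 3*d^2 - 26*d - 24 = (d - 2)*(d^3 + 8*d^2 + 19*d + 12) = (d - 2)*(d + 4)*(d^2 + 4*d + 3) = (d - 2)*(d + 3)*(d + 4)*(d + 1)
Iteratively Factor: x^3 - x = (x)*(x^2 - 1) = x*(x + 1)*(x - 1)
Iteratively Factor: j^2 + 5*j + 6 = (j + 3)*(j + 2)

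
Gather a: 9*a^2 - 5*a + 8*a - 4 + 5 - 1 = 9*a^2 + 3*a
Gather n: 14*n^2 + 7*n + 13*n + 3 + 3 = 14*n^2 + 20*n + 6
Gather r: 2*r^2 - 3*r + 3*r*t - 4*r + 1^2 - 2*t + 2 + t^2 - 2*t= 2*r^2 + r*(3*t - 7) + t^2 - 4*t + 3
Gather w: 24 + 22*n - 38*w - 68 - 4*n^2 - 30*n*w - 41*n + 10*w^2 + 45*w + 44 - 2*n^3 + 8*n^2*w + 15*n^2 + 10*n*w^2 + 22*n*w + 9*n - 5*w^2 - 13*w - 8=-2*n^3 + 11*n^2 - 10*n + w^2*(10*n + 5) + w*(8*n^2 - 8*n - 6) - 8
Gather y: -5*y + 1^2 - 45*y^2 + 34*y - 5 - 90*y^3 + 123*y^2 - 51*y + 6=-90*y^3 + 78*y^2 - 22*y + 2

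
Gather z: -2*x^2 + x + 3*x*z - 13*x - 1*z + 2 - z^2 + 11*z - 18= -2*x^2 - 12*x - z^2 + z*(3*x + 10) - 16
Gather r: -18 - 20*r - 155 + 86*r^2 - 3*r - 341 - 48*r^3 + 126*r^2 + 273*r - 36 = -48*r^3 + 212*r^2 + 250*r - 550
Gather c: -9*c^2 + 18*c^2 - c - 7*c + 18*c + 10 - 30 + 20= 9*c^2 + 10*c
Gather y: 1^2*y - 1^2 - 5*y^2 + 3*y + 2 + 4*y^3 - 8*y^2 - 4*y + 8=4*y^3 - 13*y^2 + 9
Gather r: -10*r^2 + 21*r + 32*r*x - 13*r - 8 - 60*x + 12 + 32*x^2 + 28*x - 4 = -10*r^2 + r*(32*x + 8) + 32*x^2 - 32*x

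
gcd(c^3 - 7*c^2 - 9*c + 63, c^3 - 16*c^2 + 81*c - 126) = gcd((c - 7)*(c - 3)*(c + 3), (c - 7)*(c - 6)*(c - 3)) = c^2 - 10*c + 21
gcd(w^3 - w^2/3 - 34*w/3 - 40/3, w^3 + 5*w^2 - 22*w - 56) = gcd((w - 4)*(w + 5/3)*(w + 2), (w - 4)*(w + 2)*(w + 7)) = w^2 - 2*w - 8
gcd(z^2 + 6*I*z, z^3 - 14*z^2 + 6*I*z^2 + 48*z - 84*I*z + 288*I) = z + 6*I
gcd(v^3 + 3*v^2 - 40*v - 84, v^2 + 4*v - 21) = v + 7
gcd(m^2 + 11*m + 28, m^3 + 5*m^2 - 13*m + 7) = m + 7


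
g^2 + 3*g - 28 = (g - 4)*(g + 7)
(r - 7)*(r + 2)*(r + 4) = r^3 - r^2 - 34*r - 56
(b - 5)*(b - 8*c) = b^2 - 8*b*c - 5*b + 40*c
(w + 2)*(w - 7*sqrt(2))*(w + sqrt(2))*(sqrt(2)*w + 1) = sqrt(2)*w^4 - 11*w^3 + 2*sqrt(2)*w^3 - 20*sqrt(2)*w^2 - 22*w^2 - 40*sqrt(2)*w - 14*w - 28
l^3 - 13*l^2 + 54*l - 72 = (l - 6)*(l - 4)*(l - 3)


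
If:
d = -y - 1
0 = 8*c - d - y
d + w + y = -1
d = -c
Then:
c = -1/8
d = 1/8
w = 0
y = -9/8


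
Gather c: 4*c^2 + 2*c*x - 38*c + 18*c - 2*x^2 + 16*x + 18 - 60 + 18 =4*c^2 + c*(2*x - 20) - 2*x^2 + 16*x - 24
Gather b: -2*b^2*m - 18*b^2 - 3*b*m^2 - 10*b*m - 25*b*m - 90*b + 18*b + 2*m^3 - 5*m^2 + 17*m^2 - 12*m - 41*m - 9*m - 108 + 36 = b^2*(-2*m - 18) + b*(-3*m^2 - 35*m - 72) + 2*m^3 + 12*m^2 - 62*m - 72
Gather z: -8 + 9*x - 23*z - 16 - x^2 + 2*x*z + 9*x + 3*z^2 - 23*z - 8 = -x^2 + 18*x + 3*z^2 + z*(2*x - 46) - 32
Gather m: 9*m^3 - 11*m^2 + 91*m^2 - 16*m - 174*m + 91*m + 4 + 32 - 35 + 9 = 9*m^3 + 80*m^2 - 99*m + 10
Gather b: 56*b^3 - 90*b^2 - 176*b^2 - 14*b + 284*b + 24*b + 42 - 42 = 56*b^3 - 266*b^2 + 294*b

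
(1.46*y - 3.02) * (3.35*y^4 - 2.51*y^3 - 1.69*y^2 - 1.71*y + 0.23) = 4.891*y^5 - 13.7816*y^4 + 5.1128*y^3 + 2.6072*y^2 + 5.5*y - 0.6946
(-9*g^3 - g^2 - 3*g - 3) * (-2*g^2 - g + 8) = 18*g^5 + 11*g^4 - 65*g^3 + g^2 - 21*g - 24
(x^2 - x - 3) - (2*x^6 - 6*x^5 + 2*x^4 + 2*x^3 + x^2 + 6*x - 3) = -2*x^6 + 6*x^5 - 2*x^4 - 2*x^3 - 7*x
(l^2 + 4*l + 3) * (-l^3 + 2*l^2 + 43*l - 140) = -l^5 - 2*l^4 + 48*l^3 + 38*l^2 - 431*l - 420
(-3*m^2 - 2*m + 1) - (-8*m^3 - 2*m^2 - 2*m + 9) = 8*m^3 - m^2 - 8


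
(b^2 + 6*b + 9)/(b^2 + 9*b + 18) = (b + 3)/(b + 6)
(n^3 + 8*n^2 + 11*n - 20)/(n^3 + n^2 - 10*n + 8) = (n + 5)/(n - 2)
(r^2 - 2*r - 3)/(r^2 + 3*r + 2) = (r - 3)/(r + 2)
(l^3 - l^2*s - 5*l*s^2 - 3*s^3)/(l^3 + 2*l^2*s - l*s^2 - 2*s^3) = (-l^2 + 2*l*s + 3*s^2)/(-l^2 - l*s + 2*s^2)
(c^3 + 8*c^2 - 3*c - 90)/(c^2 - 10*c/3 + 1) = 3*(c^2 + 11*c + 30)/(3*c - 1)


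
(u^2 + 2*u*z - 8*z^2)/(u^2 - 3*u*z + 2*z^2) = (-u - 4*z)/(-u + z)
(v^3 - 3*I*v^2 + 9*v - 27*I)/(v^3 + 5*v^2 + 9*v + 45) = (v - 3*I)/(v + 5)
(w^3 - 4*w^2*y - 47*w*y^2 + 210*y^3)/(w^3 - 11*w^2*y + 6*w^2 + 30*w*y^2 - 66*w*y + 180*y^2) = (w + 7*y)/(w + 6)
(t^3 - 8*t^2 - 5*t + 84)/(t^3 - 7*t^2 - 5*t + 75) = (t^2 - 11*t + 28)/(t^2 - 10*t + 25)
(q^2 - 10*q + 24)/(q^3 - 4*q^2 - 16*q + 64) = (q - 6)/(q^2 - 16)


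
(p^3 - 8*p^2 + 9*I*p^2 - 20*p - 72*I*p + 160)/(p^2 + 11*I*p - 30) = (p^2 + 4*p*(-2 + I) - 32*I)/(p + 6*I)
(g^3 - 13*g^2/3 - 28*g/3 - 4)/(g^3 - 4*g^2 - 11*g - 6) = (g + 2/3)/(g + 1)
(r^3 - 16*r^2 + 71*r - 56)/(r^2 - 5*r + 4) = (r^2 - 15*r + 56)/(r - 4)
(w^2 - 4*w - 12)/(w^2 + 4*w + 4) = (w - 6)/(w + 2)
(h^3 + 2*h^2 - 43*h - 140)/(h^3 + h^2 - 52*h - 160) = (h - 7)/(h - 8)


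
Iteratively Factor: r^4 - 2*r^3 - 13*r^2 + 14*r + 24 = (r + 1)*(r^3 - 3*r^2 - 10*r + 24) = (r + 1)*(r + 3)*(r^2 - 6*r + 8) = (r - 2)*(r + 1)*(r + 3)*(r - 4)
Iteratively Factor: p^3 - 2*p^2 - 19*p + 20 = (p - 5)*(p^2 + 3*p - 4) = (p - 5)*(p - 1)*(p + 4)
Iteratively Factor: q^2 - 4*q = (q - 4)*(q)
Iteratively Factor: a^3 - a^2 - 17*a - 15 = (a - 5)*(a^2 + 4*a + 3) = (a - 5)*(a + 1)*(a + 3)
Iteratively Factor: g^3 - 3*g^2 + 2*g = (g - 2)*(g^2 - g) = g*(g - 2)*(g - 1)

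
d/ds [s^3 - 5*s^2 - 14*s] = 3*s^2 - 10*s - 14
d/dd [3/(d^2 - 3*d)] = 3*(3 - 2*d)/(d^2*(d - 3)^2)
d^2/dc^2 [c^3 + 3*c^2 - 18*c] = 6*c + 6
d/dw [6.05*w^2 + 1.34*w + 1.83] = 12.1*w + 1.34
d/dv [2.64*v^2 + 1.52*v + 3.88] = 5.28*v + 1.52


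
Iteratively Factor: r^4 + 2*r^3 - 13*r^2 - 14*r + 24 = (r - 1)*(r^3 + 3*r^2 - 10*r - 24) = (r - 3)*(r - 1)*(r^2 + 6*r + 8) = (r - 3)*(r - 1)*(r + 2)*(r + 4)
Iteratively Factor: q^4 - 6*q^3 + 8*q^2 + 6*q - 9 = (q - 3)*(q^3 - 3*q^2 - q + 3) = (q - 3)*(q - 1)*(q^2 - 2*q - 3) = (q - 3)^2*(q - 1)*(q + 1)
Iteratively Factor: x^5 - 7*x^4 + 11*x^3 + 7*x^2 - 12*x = (x + 1)*(x^4 - 8*x^3 + 19*x^2 - 12*x) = (x - 4)*(x + 1)*(x^3 - 4*x^2 + 3*x) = (x - 4)*(x - 1)*(x + 1)*(x^2 - 3*x) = (x - 4)*(x - 3)*(x - 1)*(x + 1)*(x)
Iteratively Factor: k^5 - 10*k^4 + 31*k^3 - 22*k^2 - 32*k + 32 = (k - 4)*(k^4 - 6*k^3 + 7*k^2 + 6*k - 8) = (k - 4)*(k - 2)*(k^3 - 4*k^2 - k + 4) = (k - 4)*(k - 2)*(k + 1)*(k^2 - 5*k + 4) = (k - 4)^2*(k - 2)*(k + 1)*(k - 1)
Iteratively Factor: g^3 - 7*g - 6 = (g + 1)*(g^2 - g - 6) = (g + 1)*(g + 2)*(g - 3)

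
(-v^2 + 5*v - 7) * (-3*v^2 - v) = 3*v^4 - 14*v^3 + 16*v^2 + 7*v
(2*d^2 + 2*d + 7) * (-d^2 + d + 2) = -2*d^4 - d^2 + 11*d + 14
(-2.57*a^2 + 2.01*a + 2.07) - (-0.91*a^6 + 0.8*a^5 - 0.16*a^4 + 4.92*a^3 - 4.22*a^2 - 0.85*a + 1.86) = 0.91*a^6 - 0.8*a^5 + 0.16*a^4 - 4.92*a^3 + 1.65*a^2 + 2.86*a + 0.21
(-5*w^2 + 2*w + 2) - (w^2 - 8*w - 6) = -6*w^2 + 10*w + 8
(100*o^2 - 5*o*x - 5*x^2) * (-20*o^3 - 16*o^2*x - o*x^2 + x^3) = -2000*o^5 - 1500*o^4*x + 80*o^3*x^2 + 185*o^2*x^3 - 5*x^5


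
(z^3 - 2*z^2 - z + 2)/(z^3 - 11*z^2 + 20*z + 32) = (z^2 - 3*z + 2)/(z^2 - 12*z + 32)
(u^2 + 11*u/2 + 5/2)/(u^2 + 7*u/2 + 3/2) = (u + 5)/(u + 3)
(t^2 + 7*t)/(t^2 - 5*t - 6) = t*(t + 7)/(t^2 - 5*t - 6)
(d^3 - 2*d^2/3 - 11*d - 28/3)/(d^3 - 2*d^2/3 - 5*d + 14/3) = (d^2 - 3*d - 4)/(d^2 - 3*d + 2)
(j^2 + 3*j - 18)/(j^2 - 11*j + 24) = (j + 6)/(j - 8)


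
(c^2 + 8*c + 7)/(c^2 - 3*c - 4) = (c + 7)/(c - 4)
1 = 1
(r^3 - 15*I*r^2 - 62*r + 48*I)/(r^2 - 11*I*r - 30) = (r^2 - 9*I*r - 8)/(r - 5*I)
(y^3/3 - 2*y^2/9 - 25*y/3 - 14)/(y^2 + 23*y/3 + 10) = (3*y^3 - 2*y^2 - 75*y - 126)/(3*(3*y^2 + 23*y + 30))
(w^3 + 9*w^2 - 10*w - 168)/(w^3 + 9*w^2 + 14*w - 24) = (w^2 + 3*w - 28)/(w^2 + 3*w - 4)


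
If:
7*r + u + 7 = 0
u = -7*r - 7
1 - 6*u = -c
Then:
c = 6*u - 1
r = -u/7 - 1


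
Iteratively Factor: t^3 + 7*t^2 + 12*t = (t)*(t^2 + 7*t + 12) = t*(t + 3)*(t + 4)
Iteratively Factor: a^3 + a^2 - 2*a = (a)*(a^2 + a - 2) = a*(a - 1)*(a + 2)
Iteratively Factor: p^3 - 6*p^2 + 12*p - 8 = (p - 2)*(p^2 - 4*p + 4) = (p - 2)^2*(p - 2)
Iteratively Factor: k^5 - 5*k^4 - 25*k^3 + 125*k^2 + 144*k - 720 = (k + 3)*(k^4 - 8*k^3 - k^2 + 128*k - 240) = (k - 3)*(k + 3)*(k^3 - 5*k^2 - 16*k + 80) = (k - 4)*(k - 3)*(k + 3)*(k^2 - k - 20) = (k - 4)*(k - 3)*(k + 3)*(k + 4)*(k - 5)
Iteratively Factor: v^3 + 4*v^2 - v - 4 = (v + 4)*(v^2 - 1) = (v + 1)*(v + 4)*(v - 1)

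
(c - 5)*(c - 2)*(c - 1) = c^3 - 8*c^2 + 17*c - 10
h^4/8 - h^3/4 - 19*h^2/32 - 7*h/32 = h*(h/4 + 1/4)*(h/2 + 1/4)*(h - 7/2)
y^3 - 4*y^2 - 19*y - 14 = (y - 7)*(y + 1)*(y + 2)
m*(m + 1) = m^2 + m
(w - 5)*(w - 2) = w^2 - 7*w + 10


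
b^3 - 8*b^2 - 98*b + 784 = (b - 8)*(b - 7*sqrt(2))*(b + 7*sqrt(2))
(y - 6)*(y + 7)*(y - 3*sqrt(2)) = y^3 - 3*sqrt(2)*y^2 + y^2 - 42*y - 3*sqrt(2)*y + 126*sqrt(2)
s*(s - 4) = s^2 - 4*s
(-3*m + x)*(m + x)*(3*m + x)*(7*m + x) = -63*m^4 - 72*m^3*x - 2*m^2*x^2 + 8*m*x^3 + x^4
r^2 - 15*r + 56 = (r - 8)*(r - 7)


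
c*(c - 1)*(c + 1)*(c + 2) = c^4 + 2*c^3 - c^2 - 2*c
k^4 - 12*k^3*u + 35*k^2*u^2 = k^2*(k - 7*u)*(k - 5*u)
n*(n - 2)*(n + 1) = n^3 - n^2 - 2*n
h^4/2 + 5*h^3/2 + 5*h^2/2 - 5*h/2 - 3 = (h/2 + 1/2)*(h - 1)*(h + 2)*(h + 3)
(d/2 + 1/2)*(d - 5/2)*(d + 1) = d^3/2 - d^2/4 - 2*d - 5/4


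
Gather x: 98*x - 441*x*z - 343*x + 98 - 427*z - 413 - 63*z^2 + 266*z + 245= x*(-441*z - 245) - 63*z^2 - 161*z - 70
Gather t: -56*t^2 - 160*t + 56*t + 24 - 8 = -56*t^2 - 104*t + 16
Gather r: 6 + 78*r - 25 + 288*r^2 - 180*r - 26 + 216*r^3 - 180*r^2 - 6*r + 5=216*r^3 + 108*r^2 - 108*r - 40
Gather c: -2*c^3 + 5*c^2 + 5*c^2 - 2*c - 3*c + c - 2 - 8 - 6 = -2*c^3 + 10*c^2 - 4*c - 16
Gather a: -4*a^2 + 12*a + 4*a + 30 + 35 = -4*a^2 + 16*a + 65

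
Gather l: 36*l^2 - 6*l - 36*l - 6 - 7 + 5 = 36*l^2 - 42*l - 8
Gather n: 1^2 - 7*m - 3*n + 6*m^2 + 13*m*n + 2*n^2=6*m^2 - 7*m + 2*n^2 + n*(13*m - 3) + 1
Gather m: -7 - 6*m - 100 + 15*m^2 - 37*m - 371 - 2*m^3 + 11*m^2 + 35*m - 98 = -2*m^3 + 26*m^2 - 8*m - 576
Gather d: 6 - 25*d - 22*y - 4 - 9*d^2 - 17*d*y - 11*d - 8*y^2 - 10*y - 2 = -9*d^2 + d*(-17*y - 36) - 8*y^2 - 32*y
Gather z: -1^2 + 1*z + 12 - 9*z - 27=-8*z - 16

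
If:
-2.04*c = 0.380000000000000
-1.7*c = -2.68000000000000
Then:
No Solution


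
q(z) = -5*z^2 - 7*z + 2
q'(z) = -10*z - 7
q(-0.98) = 4.06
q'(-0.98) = 2.80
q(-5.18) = -95.90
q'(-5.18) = 44.80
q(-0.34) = 3.80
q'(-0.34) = -3.60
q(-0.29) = 3.61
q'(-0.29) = -4.10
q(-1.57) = 0.67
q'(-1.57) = 8.70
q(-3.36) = -30.93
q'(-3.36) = 26.60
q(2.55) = -48.36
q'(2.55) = -32.50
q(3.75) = -94.56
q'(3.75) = -44.50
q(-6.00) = -136.00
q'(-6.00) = 53.00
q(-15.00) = -1018.00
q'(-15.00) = 143.00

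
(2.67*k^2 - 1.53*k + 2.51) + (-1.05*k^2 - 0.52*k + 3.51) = 1.62*k^2 - 2.05*k + 6.02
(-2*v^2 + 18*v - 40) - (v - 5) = -2*v^2 + 17*v - 35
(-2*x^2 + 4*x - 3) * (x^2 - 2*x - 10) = -2*x^4 + 8*x^3 + 9*x^2 - 34*x + 30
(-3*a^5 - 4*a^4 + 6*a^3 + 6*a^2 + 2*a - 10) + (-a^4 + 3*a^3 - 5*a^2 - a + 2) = -3*a^5 - 5*a^4 + 9*a^3 + a^2 + a - 8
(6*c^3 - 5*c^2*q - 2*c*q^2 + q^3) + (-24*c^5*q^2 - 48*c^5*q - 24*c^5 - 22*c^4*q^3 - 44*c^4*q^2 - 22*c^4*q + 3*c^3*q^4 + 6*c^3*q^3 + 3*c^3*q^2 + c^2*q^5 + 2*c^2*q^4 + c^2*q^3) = -24*c^5*q^2 - 48*c^5*q - 24*c^5 - 22*c^4*q^3 - 44*c^4*q^2 - 22*c^4*q + 3*c^3*q^4 + 6*c^3*q^3 + 3*c^3*q^2 + 6*c^3 + c^2*q^5 + 2*c^2*q^4 + c^2*q^3 - 5*c^2*q - 2*c*q^2 + q^3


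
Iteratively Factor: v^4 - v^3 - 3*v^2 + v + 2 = (v + 1)*(v^3 - 2*v^2 - v + 2) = (v + 1)^2*(v^2 - 3*v + 2) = (v - 1)*(v + 1)^2*(v - 2)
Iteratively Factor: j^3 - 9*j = (j - 3)*(j^2 + 3*j) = (j - 3)*(j + 3)*(j)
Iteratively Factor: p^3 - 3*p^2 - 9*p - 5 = (p + 1)*(p^2 - 4*p - 5) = (p + 1)^2*(p - 5)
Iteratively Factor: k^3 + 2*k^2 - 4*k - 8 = (k - 2)*(k^2 + 4*k + 4) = (k - 2)*(k + 2)*(k + 2)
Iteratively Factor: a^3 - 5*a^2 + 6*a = (a)*(a^2 - 5*a + 6) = a*(a - 3)*(a - 2)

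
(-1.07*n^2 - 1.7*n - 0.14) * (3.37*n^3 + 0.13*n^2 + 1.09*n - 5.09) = -3.6059*n^5 - 5.8681*n^4 - 1.8591*n^3 + 3.5751*n^2 + 8.5004*n + 0.7126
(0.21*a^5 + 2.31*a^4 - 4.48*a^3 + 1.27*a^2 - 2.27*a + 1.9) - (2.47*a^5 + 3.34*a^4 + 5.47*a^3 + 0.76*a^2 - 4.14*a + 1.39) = -2.26*a^5 - 1.03*a^4 - 9.95*a^3 + 0.51*a^2 + 1.87*a + 0.51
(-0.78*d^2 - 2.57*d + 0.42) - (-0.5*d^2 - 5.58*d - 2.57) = -0.28*d^2 + 3.01*d + 2.99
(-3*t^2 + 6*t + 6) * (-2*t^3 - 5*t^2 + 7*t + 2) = 6*t^5 + 3*t^4 - 63*t^3 + 6*t^2 + 54*t + 12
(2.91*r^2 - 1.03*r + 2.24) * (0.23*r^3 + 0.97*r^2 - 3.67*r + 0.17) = 0.6693*r^5 + 2.5858*r^4 - 11.1636*r^3 + 6.4476*r^2 - 8.3959*r + 0.3808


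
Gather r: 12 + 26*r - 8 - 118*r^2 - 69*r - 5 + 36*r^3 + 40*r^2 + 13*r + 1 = 36*r^3 - 78*r^2 - 30*r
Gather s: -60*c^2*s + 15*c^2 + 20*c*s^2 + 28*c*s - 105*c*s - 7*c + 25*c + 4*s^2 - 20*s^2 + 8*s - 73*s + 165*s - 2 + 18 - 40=15*c^2 + 18*c + s^2*(20*c - 16) + s*(-60*c^2 - 77*c + 100) - 24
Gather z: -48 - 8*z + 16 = -8*z - 32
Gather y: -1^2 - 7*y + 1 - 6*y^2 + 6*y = -6*y^2 - y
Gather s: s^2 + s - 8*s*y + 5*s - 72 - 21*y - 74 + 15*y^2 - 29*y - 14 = s^2 + s*(6 - 8*y) + 15*y^2 - 50*y - 160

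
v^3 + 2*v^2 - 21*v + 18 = (v - 3)*(v - 1)*(v + 6)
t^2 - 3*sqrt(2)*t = t*(t - 3*sqrt(2))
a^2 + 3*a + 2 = (a + 1)*(a + 2)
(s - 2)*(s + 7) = s^2 + 5*s - 14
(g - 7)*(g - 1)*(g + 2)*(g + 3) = g^4 - 3*g^3 - 27*g^2 - 13*g + 42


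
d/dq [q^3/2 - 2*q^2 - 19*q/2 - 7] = 3*q^2/2 - 4*q - 19/2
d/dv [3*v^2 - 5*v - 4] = 6*v - 5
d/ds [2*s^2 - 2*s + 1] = 4*s - 2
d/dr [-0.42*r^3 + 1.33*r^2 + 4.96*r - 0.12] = -1.26*r^2 + 2.66*r + 4.96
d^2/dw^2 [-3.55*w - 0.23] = 0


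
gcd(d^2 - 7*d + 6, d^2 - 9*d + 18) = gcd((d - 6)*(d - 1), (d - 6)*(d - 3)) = d - 6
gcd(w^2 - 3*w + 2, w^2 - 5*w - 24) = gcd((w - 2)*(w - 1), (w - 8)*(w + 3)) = 1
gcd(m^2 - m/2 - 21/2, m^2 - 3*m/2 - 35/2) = 1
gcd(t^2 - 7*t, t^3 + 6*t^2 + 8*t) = t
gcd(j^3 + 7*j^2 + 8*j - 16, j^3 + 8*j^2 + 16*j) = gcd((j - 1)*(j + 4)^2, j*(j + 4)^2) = j^2 + 8*j + 16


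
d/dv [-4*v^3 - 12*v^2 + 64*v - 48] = -12*v^2 - 24*v + 64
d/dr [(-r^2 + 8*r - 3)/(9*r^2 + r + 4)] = (-73*r^2 + 46*r + 35)/(81*r^4 + 18*r^3 + 73*r^2 + 8*r + 16)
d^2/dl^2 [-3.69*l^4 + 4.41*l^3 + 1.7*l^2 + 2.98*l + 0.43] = -44.28*l^2 + 26.46*l + 3.4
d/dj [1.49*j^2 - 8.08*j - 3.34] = 2.98*j - 8.08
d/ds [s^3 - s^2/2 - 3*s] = 3*s^2 - s - 3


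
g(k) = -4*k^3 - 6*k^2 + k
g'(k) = -12*k^2 - 12*k + 1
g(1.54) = -27.30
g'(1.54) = -45.94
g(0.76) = -4.46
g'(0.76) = -15.05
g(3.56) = -252.95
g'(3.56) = -193.80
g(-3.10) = 58.40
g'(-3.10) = -77.12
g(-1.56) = -0.98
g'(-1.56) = -9.48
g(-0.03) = -0.04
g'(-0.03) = 1.35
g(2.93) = -149.19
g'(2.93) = -137.18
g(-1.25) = -2.81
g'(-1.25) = -2.75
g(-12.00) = 6036.00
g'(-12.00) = -1583.00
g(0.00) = 0.00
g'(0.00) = 1.00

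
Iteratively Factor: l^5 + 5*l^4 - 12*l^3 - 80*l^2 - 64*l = (l - 4)*(l^4 + 9*l^3 + 24*l^2 + 16*l) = (l - 4)*(l + 1)*(l^3 + 8*l^2 + 16*l) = l*(l - 4)*(l + 1)*(l^2 + 8*l + 16) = l*(l - 4)*(l + 1)*(l + 4)*(l + 4)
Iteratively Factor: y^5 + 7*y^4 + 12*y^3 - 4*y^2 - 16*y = (y + 2)*(y^4 + 5*y^3 + 2*y^2 - 8*y) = (y + 2)^2*(y^3 + 3*y^2 - 4*y) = (y - 1)*(y + 2)^2*(y^2 + 4*y) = (y - 1)*(y + 2)^2*(y + 4)*(y)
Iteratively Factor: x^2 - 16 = (x - 4)*(x + 4)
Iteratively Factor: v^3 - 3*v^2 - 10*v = (v - 5)*(v^2 + 2*v) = v*(v - 5)*(v + 2)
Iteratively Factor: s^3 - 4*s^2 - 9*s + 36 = (s - 3)*(s^2 - s - 12) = (s - 3)*(s + 3)*(s - 4)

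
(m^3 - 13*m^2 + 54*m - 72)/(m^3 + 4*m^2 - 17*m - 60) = (m^2 - 9*m + 18)/(m^2 + 8*m + 15)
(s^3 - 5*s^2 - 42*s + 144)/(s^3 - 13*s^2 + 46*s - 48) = (s + 6)/(s - 2)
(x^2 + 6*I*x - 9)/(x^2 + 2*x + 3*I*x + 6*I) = (x + 3*I)/(x + 2)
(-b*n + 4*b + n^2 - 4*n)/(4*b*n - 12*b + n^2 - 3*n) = (-b*n + 4*b + n^2 - 4*n)/(4*b*n - 12*b + n^2 - 3*n)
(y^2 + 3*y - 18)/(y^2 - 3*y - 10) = (-y^2 - 3*y + 18)/(-y^2 + 3*y + 10)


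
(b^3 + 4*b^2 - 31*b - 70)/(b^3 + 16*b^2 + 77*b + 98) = (b - 5)/(b + 7)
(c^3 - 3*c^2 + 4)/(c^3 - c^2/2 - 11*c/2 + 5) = 2*(c^2 - c - 2)/(2*c^2 + 3*c - 5)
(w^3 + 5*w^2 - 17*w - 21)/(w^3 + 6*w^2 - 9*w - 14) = (w - 3)/(w - 2)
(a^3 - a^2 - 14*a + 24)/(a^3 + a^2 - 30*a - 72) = (a^2 - 5*a + 6)/(a^2 - 3*a - 18)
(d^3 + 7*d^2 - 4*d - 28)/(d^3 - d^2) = (d^3 + 7*d^2 - 4*d - 28)/(d^2*(d - 1))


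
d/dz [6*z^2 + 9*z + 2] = 12*z + 9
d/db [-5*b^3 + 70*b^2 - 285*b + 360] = -15*b^2 + 140*b - 285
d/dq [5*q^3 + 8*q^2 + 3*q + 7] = 15*q^2 + 16*q + 3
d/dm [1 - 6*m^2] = -12*m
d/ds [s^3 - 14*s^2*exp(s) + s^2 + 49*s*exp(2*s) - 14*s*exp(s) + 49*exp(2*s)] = -14*s^2*exp(s) + 3*s^2 + 98*s*exp(2*s) - 42*s*exp(s) + 2*s + 147*exp(2*s) - 14*exp(s)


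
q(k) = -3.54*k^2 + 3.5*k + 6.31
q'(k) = 3.5 - 7.08*k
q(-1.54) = -7.48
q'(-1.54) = 14.40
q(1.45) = 3.94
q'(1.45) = -6.77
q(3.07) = -16.31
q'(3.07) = -18.24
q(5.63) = -86.19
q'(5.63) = -36.36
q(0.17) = 6.80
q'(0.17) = 2.30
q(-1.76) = -10.82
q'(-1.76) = 15.96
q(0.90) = 6.59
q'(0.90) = -2.87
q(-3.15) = -39.84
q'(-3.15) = 25.80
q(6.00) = -100.13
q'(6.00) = -38.98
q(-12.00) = -545.45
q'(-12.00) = 88.46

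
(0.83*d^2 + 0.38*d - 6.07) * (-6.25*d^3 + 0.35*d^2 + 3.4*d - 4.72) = -5.1875*d^5 - 2.0845*d^4 + 40.8925*d^3 - 4.7501*d^2 - 22.4316*d + 28.6504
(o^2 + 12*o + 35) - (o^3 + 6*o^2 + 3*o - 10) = -o^3 - 5*o^2 + 9*o + 45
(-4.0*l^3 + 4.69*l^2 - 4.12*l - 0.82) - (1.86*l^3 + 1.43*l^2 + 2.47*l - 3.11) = -5.86*l^3 + 3.26*l^2 - 6.59*l + 2.29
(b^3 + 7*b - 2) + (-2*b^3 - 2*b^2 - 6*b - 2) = -b^3 - 2*b^2 + b - 4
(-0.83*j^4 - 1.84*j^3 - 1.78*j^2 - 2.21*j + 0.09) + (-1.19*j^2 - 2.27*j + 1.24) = -0.83*j^4 - 1.84*j^3 - 2.97*j^2 - 4.48*j + 1.33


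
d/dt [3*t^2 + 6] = 6*t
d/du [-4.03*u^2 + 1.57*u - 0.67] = 1.57 - 8.06*u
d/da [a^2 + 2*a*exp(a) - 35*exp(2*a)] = 2*a*exp(a) + 2*a - 70*exp(2*a) + 2*exp(a)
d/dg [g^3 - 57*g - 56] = 3*g^2 - 57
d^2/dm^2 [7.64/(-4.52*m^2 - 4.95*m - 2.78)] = (312.176512*m^2 + 341.87472*m - 7.64*(9.04*m + 4.95)*(18.08*m + 9.9) + 192.002368)/(4.52*m^2 + 4.95*m + 2.78)^3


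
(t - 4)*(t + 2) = t^2 - 2*t - 8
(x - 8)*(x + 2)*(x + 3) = x^3 - 3*x^2 - 34*x - 48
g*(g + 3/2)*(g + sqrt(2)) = g^3 + sqrt(2)*g^2 + 3*g^2/2 + 3*sqrt(2)*g/2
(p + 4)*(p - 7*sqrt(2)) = p^2 - 7*sqrt(2)*p + 4*p - 28*sqrt(2)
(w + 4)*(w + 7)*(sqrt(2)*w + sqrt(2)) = sqrt(2)*w^3 + 12*sqrt(2)*w^2 + 39*sqrt(2)*w + 28*sqrt(2)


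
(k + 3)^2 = k^2 + 6*k + 9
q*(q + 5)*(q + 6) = q^3 + 11*q^2 + 30*q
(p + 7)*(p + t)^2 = p^3 + 2*p^2*t + 7*p^2 + p*t^2 + 14*p*t + 7*t^2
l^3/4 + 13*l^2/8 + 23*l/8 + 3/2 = (l/4 + 1)*(l + 1)*(l + 3/2)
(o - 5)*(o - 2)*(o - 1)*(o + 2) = o^4 - 6*o^3 + o^2 + 24*o - 20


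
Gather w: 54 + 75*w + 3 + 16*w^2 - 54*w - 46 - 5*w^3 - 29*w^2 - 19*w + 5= -5*w^3 - 13*w^2 + 2*w + 16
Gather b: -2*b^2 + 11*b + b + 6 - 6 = -2*b^2 + 12*b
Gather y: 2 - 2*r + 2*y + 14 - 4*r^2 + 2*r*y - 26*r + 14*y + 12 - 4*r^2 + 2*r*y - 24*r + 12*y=-8*r^2 - 52*r + y*(4*r + 28) + 28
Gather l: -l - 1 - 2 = -l - 3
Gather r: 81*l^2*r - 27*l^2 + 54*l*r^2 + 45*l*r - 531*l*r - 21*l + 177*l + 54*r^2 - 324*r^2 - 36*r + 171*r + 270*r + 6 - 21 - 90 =-27*l^2 + 156*l + r^2*(54*l - 270) + r*(81*l^2 - 486*l + 405) - 105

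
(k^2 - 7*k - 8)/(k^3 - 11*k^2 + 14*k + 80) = (k + 1)/(k^2 - 3*k - 10)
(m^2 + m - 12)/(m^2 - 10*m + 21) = (m + 4)/(m - 7)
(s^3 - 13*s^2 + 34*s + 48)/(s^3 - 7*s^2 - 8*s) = (s - 6)/s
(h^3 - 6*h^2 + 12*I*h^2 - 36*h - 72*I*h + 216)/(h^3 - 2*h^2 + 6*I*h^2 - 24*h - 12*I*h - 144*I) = (h + 6*I)/(h + 4)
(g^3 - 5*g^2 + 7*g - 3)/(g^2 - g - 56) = (-g^3 + 5*g^2 - 7*g + 3)/(-g^2 + g + 56)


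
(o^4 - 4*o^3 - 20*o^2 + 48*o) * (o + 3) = o^5 - o^4 - 32*o^3 - 12*o^2 + 144*o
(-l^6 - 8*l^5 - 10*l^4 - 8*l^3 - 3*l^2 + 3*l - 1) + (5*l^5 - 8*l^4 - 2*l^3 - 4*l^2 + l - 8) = -l^6 - 3*l^5 - 18*l^4 - 10*l^3 - 7*l^2 + 4*l - 9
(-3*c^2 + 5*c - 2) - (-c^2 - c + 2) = -2*c^2 + 6*c - 4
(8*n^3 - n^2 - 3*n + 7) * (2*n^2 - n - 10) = 16*n^5 - 10*n^4 - 85*n^3 + 27*n^2 + 23*n - 70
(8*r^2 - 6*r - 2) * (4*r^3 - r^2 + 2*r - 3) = 32*r^5 - 32*r^4 + 14*r^3 - 34*r^2 + 14*r + 6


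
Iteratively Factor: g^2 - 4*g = (g)*(g - 4)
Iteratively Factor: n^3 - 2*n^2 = (n)*(n^2 - 2*n) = n^2*(n - 2)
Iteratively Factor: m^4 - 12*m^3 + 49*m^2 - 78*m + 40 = (m - 4)*(m^3 - 8*m^2 + 17*m - 10) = (m - 5)*(m - 4)*(m^2 - 3*m + 2) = (m - 5)*(m - 4)*(m - 1)*(m - 2)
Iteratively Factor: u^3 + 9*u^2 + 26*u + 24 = (u + 2)*(u^2 + 7*u + 12) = (u + 2)*(u + 3)*(u + 4)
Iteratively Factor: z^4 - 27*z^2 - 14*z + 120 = (z - 2)*(z^3 + 2*z^2 - 23*z - 60) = (z - 5)*(z - 2)*(z^2 + 7*z + 12) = (z - 5)*(z - 2)*(z + 3)*(z + 4)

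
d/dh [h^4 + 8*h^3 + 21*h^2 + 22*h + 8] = 4*h^3 + 24*h^2 + 42*h + 22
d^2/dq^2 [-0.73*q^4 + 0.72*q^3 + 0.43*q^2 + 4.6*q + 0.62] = -8.76*q^2 + 4.32*q + 0.86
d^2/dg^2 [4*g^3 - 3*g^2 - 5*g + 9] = 24*g - 6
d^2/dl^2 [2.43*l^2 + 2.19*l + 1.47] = 4.86000000000000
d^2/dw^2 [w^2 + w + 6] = 2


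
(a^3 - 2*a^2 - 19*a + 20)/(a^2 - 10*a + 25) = (a^2 + 3*a - 4)/(a - 5)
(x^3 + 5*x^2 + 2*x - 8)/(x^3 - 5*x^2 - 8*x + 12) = (x + 4)/(x - 6)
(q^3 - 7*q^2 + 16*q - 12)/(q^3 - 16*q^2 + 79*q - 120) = (q^2 - 4*q + 4)/(q^2 - 13*q + 40)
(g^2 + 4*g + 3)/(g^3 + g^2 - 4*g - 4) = (g + 3)/(g^2 - 4)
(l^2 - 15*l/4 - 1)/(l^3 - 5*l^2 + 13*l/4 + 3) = (4*l + 1)/(4*l^2 - 4*l - 3)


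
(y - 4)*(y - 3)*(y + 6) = y^3 - y^2 - 30*y + 72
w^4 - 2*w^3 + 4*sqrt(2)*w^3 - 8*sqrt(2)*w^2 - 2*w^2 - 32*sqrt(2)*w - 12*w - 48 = (w - 4)*(w + 2)*(w + sqrt(2))*(w + 3*sqrt(2))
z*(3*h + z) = 3*h*z + z^2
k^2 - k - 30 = (k - 6)*(k + 5)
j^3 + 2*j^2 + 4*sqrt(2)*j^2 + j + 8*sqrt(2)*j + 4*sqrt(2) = (j + 1)^2*(j + 4*sqrt(2))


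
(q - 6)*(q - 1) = q^2 - 7*q + 6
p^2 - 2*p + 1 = (p - 1)^2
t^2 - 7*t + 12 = (t - 4)*(t - 3)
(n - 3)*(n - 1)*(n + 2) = n^3 - 2*n^2 - 5*n + 6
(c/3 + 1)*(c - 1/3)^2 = c^3/3 + 7*c^2/9 - 17*c/27 + 1/9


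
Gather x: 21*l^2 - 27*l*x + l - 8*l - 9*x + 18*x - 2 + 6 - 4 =21*l^2 - 7*l + x*(9 - 27*l)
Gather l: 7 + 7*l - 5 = 7*l + 2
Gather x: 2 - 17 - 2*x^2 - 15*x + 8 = -2*x^2 - 15*x - 7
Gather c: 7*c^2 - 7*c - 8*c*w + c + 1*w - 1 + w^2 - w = 7*c^2 + c*(-8*w - 6) + w^2 - 1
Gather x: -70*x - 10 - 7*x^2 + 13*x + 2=-7*x^2 - 57*x - 8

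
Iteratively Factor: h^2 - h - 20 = (h + 4)*(h - 5)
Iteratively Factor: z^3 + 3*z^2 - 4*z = (z - 1)*(z^2 + 4*z) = (z - 1)*(z + 4)*(z)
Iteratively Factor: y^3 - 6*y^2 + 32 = (y + 2)*(y^2 - 8*y + 16) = (y - 4)*(y + 2)*(y - 4)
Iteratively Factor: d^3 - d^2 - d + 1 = (d + 1)*(d^2 - 2*d + 1) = (d - 1)*(d + 1)*(d - 1)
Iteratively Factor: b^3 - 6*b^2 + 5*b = (b)*(b^2 - 6*b + 5) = b*(b - 1)*(b - 5)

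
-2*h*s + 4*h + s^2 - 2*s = (-2*h + s)*(s - 2)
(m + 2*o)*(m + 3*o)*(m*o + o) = m^3*o + 5*m^2*o^2 + m^2*o + 6*m*o^3 + 5*m*o^2 + 6*o^3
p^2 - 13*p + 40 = (p - 8)*(p - 5)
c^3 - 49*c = c*(c - 7)*(c + 7)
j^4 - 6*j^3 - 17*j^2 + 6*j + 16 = (j - 8)*(j - 1)*(j + 1)*(j + 2)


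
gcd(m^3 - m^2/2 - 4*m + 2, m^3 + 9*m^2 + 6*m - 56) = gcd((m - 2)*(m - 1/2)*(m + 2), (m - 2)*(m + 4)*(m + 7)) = m - 2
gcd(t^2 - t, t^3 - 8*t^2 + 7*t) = t^2 - t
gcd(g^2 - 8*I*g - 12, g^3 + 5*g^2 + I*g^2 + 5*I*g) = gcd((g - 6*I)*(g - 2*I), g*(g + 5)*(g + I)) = 1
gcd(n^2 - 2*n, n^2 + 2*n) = n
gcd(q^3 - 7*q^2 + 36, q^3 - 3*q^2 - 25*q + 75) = q - 3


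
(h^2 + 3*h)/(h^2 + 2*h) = (h + 3)/(h + 2)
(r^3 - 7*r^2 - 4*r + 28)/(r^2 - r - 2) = (r^2 - 5*r - 14)/(r + 1)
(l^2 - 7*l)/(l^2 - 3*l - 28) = l/(l + 4)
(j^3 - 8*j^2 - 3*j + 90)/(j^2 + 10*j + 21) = (j^2 - 11*j + 30)/(j + 7)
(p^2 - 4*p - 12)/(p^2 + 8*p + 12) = (p - 6)/(p + 6)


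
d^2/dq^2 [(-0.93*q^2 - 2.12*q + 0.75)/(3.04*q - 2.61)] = (7.105427357601e-15*q^2 + 7.105427357601e-15*q - 32.449962)/(28.094464*q^3 - 72.361728*q^2 + 62.126352*q - 17.779581)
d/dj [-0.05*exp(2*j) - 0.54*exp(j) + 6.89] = (-0.1*exp(j) - 0.54)*exp(j)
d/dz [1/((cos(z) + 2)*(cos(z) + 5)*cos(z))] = (3*sin(z) + 10*sin(z)/cos(z)^2 + 14*tan(z))/((cos(z) + 2)^2*(cos(z) + 5)^2)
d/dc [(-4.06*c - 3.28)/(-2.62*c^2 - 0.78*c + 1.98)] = (10.6372*c^2 + 3.1668*c - (4.06*c + 3.28)*(5.24*c + 0.78) - 8.0388)/(2.62*c^2 + 0.78*c - 1.98)^2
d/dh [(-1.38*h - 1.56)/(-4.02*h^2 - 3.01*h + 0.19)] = (5.5476*h^2 + 4.1538*h - (1.38*h + 1.56)*(8.04*h + 3.01) - 0.2622)/(4.02*h^2 + 3.01*h - 0.19)^2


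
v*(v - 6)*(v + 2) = v^3 - 4*v^2 - 12*v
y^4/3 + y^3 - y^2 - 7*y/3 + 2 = (y/3 + 1)*(y - 1)^2*(y + 2)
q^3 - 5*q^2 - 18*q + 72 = (q - 6)*(q - 3)*(q + 4)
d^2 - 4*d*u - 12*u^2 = (d - 6*u)*(d + 2*u)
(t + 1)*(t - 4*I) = t^2 + t - 4*I*t - 4*I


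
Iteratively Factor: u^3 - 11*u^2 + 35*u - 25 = (u - 5)*(u^2 - 6*u + 5) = (u - 5)*(u - 1)*(u - 5)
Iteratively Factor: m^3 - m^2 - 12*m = (m)*(m^2 - m - 12) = m*(m + 3)*(m - 4)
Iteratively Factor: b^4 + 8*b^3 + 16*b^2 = (b)*(b^3 + 8*b^2 + 16*b) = b*(b + 4)*(b^2 + 4*b) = b^2*(b + 4)*(b + 4)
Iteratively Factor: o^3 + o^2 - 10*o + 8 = (o - 1)*(o^2 + 2*o - 8) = (o - 1)*(o + 4)*(o - 2)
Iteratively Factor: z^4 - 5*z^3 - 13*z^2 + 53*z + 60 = (z + 3)*(z^3 - 8*z^2 + 11*z + 20) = (z - 4)*(z + 3)*(z^2 - 4*z - 5) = (z - 5)*(z - 4)*(z + 3)*(z + 1)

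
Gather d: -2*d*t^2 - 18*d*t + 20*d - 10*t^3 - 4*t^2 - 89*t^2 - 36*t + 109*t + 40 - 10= d*(-2*t^2 - 18*t + 20) - 10*t^3 - 93*t^2 + 73*t + 30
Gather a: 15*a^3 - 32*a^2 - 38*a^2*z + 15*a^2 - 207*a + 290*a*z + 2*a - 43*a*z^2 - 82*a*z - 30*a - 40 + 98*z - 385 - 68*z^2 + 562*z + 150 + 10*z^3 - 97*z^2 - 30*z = 15*a^3 + a^2*(-38*z - 17) + a*(-43*z^2 + 208*z - 235) + 10*z^3 - 165*z^2 + 630*z - 275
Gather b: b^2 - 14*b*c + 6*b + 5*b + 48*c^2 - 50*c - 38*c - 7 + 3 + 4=b^2 + b*(11 - 14*c) + 48*c^2 - 88*c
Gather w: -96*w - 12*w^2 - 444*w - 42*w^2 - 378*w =-54*w^2 - 918*w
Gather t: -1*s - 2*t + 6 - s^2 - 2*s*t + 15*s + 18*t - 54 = -s^2 + 14*s + t*(16 - 2*s) - 48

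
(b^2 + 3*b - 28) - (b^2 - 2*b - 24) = 5*b - 4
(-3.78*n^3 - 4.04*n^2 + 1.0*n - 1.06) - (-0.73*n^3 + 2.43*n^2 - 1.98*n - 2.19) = -3.05*n^3 - 6.47*n^2 + 2.98*n + 1.13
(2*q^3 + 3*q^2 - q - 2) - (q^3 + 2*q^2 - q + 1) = q^3 + q^2 - 3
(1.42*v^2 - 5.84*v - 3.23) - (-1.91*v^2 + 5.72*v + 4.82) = 3.33*v^2 - 11.56*v - 8.05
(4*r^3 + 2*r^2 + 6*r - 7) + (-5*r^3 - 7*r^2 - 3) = -r^3 - 5*r^2 + 6*r - 10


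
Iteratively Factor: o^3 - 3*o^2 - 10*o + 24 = (o - 4)*(o^2 + o - 6) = (o - 4)*(o + 3)*(o - 2)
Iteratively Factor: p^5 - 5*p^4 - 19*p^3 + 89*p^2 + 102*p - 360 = (p - 5)*(p^4 - 19*p^2 - 6*p + 72) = (p - 5)*(p + 3)*(p^3 - 3*p^2 - 10*p + 24) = (p - 5)*(p + 3)^2*(p^2 - 6*p + 8) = (p - 5)*(p - 4)*(p + 3)^2*(p - 2)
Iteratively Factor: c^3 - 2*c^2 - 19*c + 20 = (c - 5)*(c^2 + 3*c - 4) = (c - 5)*(c + 4)*(c - 1)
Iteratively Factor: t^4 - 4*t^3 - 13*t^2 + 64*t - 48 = (t + 4)*(t^3 - 8*t^2 + 19*t - 12) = (t - 4)*(t + 4)*(t^2 - 4*t + 3) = (t - 4)*(t - 1)*(t + 4)*(t - 3)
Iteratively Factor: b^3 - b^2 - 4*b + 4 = (b - 1)*(b^2 - 4) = (b - 1)*(b + 2)*(b - 2)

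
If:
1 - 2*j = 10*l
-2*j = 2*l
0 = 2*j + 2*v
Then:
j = -1/8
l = 1/8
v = 1/8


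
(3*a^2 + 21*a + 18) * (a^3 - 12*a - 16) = 3*a^5 + 21*a^4 - 18*a^3 - 300*a^2 - 552*a - 288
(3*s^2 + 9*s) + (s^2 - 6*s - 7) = 4*s^2 + 3*s - 7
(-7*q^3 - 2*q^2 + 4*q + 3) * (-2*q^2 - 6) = 14*q^5 + 4*q^4 + 34*q^3 + 6*q^2 - 24*q - 18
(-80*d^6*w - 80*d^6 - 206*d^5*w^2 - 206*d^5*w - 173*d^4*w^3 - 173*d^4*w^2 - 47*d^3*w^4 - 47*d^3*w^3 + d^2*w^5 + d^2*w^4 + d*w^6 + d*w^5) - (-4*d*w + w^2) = -80*d^6*w - 80*d^6 - 206*d^5*w^2 - 206*d^5*w - 173*d^4*w^3 - 173*d^4*w^2 - 47*d^3*w^4 - 47*d^3*w^3 + d^2*w^5 + d^2*w^4 + d*w^6 + d*w^5 + 4*d*w - w^2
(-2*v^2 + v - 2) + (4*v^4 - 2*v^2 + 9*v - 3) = 4*v^4 - 4*v^2 + 10*v - 5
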